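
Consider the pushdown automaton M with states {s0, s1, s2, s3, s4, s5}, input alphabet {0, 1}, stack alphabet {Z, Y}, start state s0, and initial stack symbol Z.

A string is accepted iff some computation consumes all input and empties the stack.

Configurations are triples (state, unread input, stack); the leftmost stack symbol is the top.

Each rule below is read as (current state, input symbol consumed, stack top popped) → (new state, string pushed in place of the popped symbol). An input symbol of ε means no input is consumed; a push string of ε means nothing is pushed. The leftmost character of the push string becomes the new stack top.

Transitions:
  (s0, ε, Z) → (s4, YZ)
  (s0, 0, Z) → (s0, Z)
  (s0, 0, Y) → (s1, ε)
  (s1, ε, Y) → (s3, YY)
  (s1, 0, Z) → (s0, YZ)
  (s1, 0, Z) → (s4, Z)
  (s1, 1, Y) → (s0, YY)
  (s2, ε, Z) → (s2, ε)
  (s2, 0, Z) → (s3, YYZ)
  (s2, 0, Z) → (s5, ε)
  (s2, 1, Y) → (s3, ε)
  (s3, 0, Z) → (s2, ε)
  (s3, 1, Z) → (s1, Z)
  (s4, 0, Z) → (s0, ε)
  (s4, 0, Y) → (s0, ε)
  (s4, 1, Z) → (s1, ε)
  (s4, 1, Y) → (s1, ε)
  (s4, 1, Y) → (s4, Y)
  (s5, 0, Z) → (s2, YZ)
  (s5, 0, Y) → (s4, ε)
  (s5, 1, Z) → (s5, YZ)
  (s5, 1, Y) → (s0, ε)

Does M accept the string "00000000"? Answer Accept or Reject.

Reject

No computation consumes all input and empties the stack.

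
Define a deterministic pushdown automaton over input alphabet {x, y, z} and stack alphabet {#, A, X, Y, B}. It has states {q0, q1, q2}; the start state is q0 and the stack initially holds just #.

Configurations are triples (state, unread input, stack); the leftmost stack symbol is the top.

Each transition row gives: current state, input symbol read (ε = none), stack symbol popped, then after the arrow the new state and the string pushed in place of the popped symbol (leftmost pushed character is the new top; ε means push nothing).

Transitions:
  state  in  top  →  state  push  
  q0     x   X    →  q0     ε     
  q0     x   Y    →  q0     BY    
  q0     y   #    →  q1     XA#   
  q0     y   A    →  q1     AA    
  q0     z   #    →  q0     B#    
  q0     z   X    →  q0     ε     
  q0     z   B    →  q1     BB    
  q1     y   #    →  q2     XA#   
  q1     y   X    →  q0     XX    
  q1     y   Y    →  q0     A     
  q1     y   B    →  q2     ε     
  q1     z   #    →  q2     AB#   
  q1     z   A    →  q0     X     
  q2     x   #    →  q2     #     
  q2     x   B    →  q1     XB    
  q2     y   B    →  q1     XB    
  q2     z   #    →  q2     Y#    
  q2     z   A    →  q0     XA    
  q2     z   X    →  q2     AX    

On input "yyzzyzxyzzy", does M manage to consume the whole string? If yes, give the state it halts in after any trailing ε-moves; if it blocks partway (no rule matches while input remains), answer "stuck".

(q0, yyzzyzxyzzy, #)
  read y, top #: go to q1, push XA# → (q1, yzzyzxyzzy, XA#)
  read y, top X: go to q0, push XX → (q0, zzyzxyzzy, XXA#)
  read z, top X: go to q0, push ε → (q0, zyzxyzzy, XA#)
  read z, top X: go to q0, push ε → (q0, yzxyzzy, A#)
  read y, top A: go to q1, push AA → (q1, zxyzzy, AA#)
  read z, top A: go to q0, push X → (q0, xyzzy, XA#)
  read x, top X: go to q0, push ε → (q0, yzzy, A#)
  read y, top A: go to q1, push AA → (q1, zzy, AA#)
  read z, top A: go to q0, push X → (q0, zy, XA#)
  read z, top X: go to q0, push ε → (q0, y, A#)
  read y, top A: go to q1, push AA → (q1, ε, AA#)
All input consumed; M is in state q1.

q1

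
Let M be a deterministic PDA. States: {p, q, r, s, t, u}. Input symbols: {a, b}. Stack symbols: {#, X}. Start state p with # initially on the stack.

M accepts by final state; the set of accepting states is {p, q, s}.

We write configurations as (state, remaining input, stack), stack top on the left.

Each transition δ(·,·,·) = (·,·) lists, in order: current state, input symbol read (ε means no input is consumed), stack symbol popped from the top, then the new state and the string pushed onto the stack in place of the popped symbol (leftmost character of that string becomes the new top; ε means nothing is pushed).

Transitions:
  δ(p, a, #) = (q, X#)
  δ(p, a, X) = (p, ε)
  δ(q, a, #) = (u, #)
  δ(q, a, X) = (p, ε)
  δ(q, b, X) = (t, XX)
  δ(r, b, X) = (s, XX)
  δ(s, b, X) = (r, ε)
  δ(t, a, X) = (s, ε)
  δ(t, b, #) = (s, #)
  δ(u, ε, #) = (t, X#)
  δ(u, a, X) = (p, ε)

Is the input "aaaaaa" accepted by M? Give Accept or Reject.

Accept

(p, aaaaaa, #) ⊢ (q, aaaaa, X#) ⊢ (p, aaaa, #) ⊢ (q, aaa, X#) ⊢ (p, aa, #) ⊢ (q, a, X#) ⊢ (p, ε, #)
All input consumed; state p ∈ F.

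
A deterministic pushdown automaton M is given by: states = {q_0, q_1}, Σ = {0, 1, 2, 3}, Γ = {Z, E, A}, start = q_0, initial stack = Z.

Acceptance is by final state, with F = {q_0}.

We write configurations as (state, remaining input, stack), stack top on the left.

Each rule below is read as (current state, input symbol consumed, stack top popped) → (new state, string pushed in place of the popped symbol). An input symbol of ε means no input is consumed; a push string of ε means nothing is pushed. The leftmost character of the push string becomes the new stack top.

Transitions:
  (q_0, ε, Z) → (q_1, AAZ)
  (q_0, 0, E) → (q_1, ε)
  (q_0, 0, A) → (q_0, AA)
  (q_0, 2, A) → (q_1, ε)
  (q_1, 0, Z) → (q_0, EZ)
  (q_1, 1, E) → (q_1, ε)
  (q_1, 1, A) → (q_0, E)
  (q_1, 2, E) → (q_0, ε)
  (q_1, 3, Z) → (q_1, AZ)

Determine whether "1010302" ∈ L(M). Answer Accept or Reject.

Reject

(q_0, 1010302, Z)
  ε-move, top Z: go to q_1, push AAZ → (q_1, 1010302, AAZ)
  read 1, top A: go to q_0, push E → (q_0, 010302, EAZ)
  read 0, top E: go to q_1, push ε → (q_1, 10302, AZ)
  read 1, top A: go to q_0, push E → (q_0, 0302, EZ)
  read 0, top E: go to q_1, push ε → (q_1, 302, Z)
  read 3, top Z: go to q_1, push AZ → (q_1, 02, AZ)
No transition applies at (q_1, 02, AZ); input not fully consumed.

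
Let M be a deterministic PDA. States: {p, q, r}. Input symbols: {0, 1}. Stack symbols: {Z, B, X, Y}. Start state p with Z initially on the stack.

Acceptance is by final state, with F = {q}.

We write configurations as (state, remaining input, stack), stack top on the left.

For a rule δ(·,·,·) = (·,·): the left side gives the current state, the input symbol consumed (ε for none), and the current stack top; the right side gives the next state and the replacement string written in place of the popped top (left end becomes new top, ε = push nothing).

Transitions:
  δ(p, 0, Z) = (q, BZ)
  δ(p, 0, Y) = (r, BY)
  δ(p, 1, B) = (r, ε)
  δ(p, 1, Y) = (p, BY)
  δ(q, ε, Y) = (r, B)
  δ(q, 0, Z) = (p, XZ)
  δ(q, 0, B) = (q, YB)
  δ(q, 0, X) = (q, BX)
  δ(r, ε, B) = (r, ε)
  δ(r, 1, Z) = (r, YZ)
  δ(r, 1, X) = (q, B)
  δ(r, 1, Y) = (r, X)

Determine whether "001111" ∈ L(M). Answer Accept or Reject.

(p, 001111, Z)
  read 0, top Z: go to q, push BZ → (q, 01111, BZ)
  read 0, top B: go to q, push YB → (q, 1111, YBZ)
  ε-move, top Y: go to r, push B → (r, 1111, BBZ)
  ε-move, top B: go to r, push ε → (r, 1111, BZ)
  ε-move, top B: go to r, push ε → (r, 1111, Z)
  read 1, top Z: go to r, push YZ → (r, 111, YZ)
  read 1, top Y: go to r, push X → (r, 11, XZ)
  read 1, top X: go to q, push B → (q, 1, BZ)
No transition applies at (q, 1, BZ); input not fully consumed.

Reject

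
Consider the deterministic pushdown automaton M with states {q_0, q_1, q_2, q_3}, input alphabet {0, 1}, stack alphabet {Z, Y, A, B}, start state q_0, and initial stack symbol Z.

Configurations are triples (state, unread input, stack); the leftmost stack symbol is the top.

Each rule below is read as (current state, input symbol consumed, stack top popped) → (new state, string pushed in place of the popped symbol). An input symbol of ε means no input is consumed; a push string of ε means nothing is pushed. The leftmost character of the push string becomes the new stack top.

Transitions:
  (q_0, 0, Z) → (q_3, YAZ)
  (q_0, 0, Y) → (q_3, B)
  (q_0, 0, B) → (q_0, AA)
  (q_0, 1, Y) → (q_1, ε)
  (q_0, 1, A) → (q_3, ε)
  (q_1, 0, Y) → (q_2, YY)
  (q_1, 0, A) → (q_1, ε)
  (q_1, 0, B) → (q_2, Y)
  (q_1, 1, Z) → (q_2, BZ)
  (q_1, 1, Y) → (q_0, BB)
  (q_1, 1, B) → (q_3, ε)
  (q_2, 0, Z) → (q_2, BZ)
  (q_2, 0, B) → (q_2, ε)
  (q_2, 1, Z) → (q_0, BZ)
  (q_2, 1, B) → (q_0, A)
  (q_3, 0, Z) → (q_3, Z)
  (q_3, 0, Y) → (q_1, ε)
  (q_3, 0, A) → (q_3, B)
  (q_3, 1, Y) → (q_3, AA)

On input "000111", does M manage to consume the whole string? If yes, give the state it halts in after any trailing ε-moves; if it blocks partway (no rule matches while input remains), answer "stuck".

(q_0, 000111, Z) ⊢ (q_3, 00111, YAZ) ⊢ (q_1, 0111, AZ) ⊢ (q_1, 111, Z) ⊢ (q_2, 11, BZ) ⊢ (q_0, 1, AZ) ⊢ (q_3, ε, Z)
All input consumed; M is in state q_3.

q_3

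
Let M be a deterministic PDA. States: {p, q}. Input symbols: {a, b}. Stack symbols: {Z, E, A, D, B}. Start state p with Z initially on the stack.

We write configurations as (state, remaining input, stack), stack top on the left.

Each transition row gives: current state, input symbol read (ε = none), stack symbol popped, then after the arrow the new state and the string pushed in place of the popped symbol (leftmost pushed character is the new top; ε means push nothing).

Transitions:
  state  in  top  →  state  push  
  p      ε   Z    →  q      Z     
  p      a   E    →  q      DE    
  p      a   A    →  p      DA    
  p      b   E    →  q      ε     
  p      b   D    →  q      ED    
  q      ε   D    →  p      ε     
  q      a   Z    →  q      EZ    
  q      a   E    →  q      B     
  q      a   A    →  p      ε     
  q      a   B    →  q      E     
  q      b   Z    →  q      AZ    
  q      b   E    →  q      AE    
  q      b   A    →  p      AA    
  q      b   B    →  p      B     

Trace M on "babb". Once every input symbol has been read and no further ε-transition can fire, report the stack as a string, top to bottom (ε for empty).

AAZ

(p, babb, Z)
  ε-move, top Z: go to q, push Z → (q, babb, Z)
  read b, top Z: go to q, push AZ → (q, abb, AZ)
  read a, top A: go to p, push ε → (p, bb, Z)
  ε-move, top Z: go to q, push Z → (q, bb, Z)
  read b, top Z: go to q, push AZ → (q, b, AZ)
  read b, top A: go to p, push AA → (p, ε, AAZ)
All input consumed in state p with stack AAZ.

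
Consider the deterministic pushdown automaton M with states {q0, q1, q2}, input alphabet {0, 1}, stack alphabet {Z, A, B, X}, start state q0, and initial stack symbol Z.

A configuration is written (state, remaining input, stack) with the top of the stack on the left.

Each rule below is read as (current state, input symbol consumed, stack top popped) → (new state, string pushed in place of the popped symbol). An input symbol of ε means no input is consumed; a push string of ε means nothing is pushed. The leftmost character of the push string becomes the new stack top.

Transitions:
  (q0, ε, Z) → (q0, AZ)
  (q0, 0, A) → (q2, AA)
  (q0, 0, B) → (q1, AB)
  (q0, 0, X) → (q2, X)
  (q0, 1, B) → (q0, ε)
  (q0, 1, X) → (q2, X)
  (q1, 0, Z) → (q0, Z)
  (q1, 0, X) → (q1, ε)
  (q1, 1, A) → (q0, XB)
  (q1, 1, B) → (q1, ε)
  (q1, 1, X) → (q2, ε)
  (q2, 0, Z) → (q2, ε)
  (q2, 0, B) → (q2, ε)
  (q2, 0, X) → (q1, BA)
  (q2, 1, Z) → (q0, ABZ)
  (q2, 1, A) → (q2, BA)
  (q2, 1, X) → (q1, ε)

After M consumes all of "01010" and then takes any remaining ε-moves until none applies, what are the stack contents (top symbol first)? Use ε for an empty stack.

(q0, 01010, Z)
  ε-move, top Z: go to q0, push AZ → (q0, 01010, AZ)
  read 0, top A: go to q2, push AA → (q2, 1010, AAZ)
  read 1, top A: go to q2, push BA → (q2, 010, BAAZ)
  read 0, top B: go to q2, push ε → (q2, 10, AAZ)
  read 1, top A: go to q2, push BA → (q2, 0, BAAZ)
  read 0, top B: go to q2, push ε → (q2, ε, AAZ)
All input consumed in state q2 with stack AAZ.

AAZ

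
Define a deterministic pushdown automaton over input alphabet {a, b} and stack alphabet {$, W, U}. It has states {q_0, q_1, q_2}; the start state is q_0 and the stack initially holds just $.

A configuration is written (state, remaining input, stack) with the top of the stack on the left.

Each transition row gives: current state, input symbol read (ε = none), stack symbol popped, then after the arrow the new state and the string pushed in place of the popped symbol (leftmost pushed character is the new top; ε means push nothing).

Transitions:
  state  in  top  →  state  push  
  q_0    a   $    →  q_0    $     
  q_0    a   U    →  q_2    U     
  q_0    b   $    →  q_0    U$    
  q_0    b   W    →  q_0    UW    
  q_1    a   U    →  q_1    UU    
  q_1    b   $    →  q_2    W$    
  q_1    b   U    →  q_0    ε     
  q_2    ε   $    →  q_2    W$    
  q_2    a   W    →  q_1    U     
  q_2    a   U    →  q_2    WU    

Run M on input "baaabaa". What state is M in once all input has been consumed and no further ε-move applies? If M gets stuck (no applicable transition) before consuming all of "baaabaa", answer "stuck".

(q_0, baaabaa, $) ⊢ (q_0, aaabaa, U$) ⊢ (q_2, aabaa, U$) ⊢ (q_2, abaa, WU$) ⊢ (q_1, baa, UU$) ⊢ (q_0, aa, U$) ⊢ (q_2, a, U$) ⊢ (q_2, ε, WU$)
All input consumed; M is in state q_2.

q_2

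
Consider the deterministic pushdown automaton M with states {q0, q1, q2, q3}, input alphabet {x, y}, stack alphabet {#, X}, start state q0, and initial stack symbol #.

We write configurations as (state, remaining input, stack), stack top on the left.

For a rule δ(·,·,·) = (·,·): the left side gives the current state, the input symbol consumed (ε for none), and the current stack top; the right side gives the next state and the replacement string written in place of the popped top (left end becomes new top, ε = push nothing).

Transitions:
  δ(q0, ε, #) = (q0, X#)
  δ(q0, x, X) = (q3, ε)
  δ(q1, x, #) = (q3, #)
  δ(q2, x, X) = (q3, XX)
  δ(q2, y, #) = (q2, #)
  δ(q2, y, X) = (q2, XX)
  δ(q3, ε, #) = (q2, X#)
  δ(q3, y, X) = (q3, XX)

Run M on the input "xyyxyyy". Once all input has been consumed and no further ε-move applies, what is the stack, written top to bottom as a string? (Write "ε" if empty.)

XXXXXXX#

(q0, xyyxyyy, #)
  ε-move, top #: go to q0, push X# → (q0, xyyxyyy, X#)
  read x, top X: go to q3, push ε → (q3, yyxyyy, #)
  ε-move, top #: go to q2, push X# → (q2, yyxyyy, X#)
  read y, top X: go to q2, push XX → (q2, yxyyy, XX#)
  read y, top X: go to q2, push XX → (q2, xyyy, XXX#)
  read x, top X: go to q3, push XX → (q3, yyy, XXXX#)
  read y, top X: go to q3, push XX → (q3, yy, XXXXX#)
  read y, top X: go to q3, push XX → (q3, y, XXXXXX#)
  read y, top X: go to q3, push XX → (q3, ε, XXXXXXX#)
All input consumed in state q3 with stack XXXXXXX#.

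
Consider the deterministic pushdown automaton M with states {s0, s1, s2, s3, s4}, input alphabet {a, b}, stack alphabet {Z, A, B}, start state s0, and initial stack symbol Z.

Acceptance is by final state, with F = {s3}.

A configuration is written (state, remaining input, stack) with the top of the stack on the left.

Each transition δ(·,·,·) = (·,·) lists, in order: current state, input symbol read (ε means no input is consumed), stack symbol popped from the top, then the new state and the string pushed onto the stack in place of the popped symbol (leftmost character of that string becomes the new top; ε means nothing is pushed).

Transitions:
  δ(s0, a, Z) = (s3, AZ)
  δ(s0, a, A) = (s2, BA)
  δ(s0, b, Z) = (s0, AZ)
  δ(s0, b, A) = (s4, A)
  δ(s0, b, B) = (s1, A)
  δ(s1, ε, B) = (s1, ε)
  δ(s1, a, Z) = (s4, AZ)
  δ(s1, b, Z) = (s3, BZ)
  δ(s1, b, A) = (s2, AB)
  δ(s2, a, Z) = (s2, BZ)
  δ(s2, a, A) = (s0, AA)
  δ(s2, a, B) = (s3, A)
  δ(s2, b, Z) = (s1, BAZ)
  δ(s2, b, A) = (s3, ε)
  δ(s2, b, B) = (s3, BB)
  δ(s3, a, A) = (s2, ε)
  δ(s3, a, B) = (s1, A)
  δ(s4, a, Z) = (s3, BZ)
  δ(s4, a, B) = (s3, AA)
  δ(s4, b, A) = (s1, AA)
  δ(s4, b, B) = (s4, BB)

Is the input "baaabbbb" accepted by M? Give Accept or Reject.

Reject

(s0, baaabbbb, Z)
  read b, top Z: go to s0, push AZ → (s0, aaabbbb, AZ)
  read a, top A: go to s2, push BA → (s2, aabbbb, BAZ)
  read a, top B: go to s3, push A → (s3, abbbb, AAZ)
  read a, top A: go to s2, push ε → (s2, bbbb, AZ)
  read b, top A: go to s3, push ε → (s3, bbb, Z)
No transition applies at (s3, bbb, Z); input not fully consumed.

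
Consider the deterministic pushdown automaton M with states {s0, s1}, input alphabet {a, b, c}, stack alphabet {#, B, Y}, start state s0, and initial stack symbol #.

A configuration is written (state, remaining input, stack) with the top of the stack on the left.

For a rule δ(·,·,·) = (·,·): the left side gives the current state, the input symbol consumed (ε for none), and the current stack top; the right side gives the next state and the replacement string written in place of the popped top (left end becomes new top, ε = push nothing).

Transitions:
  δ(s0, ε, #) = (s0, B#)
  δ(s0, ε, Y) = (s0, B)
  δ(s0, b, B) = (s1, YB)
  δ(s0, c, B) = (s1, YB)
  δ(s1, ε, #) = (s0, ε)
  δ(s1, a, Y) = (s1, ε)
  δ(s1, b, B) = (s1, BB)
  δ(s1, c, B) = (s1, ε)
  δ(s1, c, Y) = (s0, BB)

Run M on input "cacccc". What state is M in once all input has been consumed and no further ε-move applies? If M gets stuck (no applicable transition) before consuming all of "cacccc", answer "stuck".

(s0, cacccc, #) ⊢ (s0, cacccc, B#) ⊢ (s1, acccc, YB#) ⊢ (s1, cccc, B#) ⊢ (s1, ccc, #) ⊢ (s0, ccc, ε)
No transition for (s0, c, top ε); M blocks with input ccc remaining.

stuck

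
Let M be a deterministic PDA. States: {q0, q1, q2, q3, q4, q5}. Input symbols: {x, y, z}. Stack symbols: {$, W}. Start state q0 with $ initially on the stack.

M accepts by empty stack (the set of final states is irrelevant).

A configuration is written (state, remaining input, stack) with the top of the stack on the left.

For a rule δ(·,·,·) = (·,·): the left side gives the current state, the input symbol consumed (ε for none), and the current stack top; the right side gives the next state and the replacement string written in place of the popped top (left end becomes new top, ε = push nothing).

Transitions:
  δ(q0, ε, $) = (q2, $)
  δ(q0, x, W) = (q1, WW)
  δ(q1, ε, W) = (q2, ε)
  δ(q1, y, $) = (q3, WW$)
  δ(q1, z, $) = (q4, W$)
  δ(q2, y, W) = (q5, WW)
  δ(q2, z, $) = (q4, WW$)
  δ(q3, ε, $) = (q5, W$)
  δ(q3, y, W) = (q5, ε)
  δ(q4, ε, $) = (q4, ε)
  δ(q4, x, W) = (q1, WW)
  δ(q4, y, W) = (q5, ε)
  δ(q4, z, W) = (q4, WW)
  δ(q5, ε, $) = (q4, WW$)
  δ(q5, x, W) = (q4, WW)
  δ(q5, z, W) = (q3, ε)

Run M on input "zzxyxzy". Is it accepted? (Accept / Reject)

(q0, zzxyxzy, $)
  ε-move, top $: go to q2, push $ → (q2, zzxyxzy, $)
  read z, top $: go to q4, push WW$ → (q4, zxyxzy, WW$)
  read z, top W: go to q4, push WW → (q4, xyxzy, WWW$)
  read x, top W: go to q1, push WW → (q1, yxzy, WWWW$)
  ε-move, top W: go to q2, push ε → (q2, yxzy, WWW$)
  read y, top W: go to q5, push WW → (q5, xzy, WWWW$)
  read x, top W: go to q4, push WW → (q4, zy, WWWWW$)
  read z, top W: go to q4, push WW → (q4, y, WWWWWW$)
  read y, top W: go to q5, push ε → (q5, ε, WWWWW$)
All input consumed; stack is WWWWW$, not empty, and no further ε-move applies.

Reject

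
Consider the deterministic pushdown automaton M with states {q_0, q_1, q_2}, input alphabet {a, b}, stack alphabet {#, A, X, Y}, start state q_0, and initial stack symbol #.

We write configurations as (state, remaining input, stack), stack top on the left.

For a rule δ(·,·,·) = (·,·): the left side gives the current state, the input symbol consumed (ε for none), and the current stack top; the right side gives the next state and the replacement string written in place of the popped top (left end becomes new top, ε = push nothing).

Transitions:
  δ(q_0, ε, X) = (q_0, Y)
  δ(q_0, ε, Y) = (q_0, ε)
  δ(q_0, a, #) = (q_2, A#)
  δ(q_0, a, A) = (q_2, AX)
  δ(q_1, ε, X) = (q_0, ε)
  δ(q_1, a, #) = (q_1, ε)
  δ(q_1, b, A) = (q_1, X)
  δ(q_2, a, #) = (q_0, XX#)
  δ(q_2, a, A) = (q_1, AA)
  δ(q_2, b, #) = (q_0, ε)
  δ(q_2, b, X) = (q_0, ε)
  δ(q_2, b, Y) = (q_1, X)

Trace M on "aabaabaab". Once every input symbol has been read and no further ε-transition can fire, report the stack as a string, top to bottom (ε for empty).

AXX#

(q_0, aabaabaab, #) ⊢ (q_2, abaabaab, A#) ⊢ (q_1, baabaab, AA#) ⊢ (q_1, aabaab, XA#) ⊢ (q_0, aabaab, A#) ⊢ (q_2, abaab, AX#) ⊢ (q_1, baab, AAX#) ⊢ (q_1, aab, XAX#) ⊢ (q_0, aab, AX#) ⊢ (q_2, ab, AXX#) ⊢ (q_1, b, AAXX#) ⊢ (q_1, ε, XAXX#) ⊢ (q_0, ε, AXX#)
All input consumed in state q_0 with stack AXX#.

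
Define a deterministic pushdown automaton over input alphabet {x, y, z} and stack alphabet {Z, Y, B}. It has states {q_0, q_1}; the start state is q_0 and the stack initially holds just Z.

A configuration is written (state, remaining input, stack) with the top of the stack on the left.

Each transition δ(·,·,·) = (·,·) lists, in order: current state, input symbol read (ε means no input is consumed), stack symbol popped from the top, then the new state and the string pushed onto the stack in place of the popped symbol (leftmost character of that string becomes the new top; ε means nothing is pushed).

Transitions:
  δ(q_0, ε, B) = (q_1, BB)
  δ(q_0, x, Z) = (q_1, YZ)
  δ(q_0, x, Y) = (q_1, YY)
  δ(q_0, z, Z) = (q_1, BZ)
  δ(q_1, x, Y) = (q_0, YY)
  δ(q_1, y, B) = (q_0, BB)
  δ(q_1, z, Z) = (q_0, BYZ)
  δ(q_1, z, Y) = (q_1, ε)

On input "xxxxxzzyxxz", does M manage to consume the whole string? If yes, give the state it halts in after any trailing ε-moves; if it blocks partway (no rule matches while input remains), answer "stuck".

stuck

(q_0, xxxxxzzyxxz, Z) ⊢ (q_1, xxxxzzyxxz, YZ) ⊢ (q_0, xxxzzyxxz, YYZ) ⊢ (q_1, xxzzyxxz, YYYZ) ⊢ (q_0, xzzyxxz, YYYYZ) ⊢ (q_1, zzyxxz, YYYYYZ) ⊢ (q_1, zyxxz, YYYYZ) ⊢ (q_1, yxxz, YYYZ)
No transition for (q_1, y, top Y); M blocks with input yxxz remaining.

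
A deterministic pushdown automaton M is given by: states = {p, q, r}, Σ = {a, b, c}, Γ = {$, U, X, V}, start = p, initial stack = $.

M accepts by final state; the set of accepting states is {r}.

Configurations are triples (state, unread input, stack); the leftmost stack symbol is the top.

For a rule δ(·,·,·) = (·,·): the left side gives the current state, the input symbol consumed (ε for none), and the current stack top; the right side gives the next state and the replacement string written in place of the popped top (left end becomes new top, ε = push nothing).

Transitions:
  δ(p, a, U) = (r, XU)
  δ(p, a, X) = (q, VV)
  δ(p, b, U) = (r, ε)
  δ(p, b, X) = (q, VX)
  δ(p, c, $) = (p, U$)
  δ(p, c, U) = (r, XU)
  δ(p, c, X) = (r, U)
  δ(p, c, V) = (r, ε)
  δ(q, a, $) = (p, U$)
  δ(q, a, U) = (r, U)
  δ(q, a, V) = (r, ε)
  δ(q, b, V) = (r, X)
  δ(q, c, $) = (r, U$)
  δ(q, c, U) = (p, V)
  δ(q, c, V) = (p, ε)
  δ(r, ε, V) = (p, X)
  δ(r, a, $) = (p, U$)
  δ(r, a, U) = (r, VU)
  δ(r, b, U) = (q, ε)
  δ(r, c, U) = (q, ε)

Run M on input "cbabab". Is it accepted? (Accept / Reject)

Accept

(p, cbabab, $) ⊢ (p, babab, U$) ⊢ (r, abab, $) ⊢ (p, bab, U$) ⊢ (r, ab, $) ⊢ (p, b, U$) ⊢ (r, ε, $)
All input consumed; state r ∈ F.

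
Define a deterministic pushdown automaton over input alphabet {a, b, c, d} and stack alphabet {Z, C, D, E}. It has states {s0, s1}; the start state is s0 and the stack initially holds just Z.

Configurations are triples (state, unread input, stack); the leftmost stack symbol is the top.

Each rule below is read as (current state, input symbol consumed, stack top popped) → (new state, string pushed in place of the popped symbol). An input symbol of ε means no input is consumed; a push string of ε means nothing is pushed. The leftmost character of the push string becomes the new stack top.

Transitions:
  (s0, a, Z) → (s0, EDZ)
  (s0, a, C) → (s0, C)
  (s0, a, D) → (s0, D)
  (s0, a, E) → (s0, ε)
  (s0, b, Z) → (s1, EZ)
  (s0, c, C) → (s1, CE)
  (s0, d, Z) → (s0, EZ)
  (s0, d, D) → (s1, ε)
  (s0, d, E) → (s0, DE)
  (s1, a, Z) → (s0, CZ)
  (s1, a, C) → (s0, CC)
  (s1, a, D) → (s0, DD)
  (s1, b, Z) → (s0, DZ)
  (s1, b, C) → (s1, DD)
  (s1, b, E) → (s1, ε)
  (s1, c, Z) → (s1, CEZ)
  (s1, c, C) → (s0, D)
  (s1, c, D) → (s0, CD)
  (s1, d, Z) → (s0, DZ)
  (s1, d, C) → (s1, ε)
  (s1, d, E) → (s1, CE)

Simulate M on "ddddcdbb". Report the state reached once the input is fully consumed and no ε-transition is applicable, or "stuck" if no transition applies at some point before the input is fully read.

(s0, ddddcdbb, Z)
  read d, top Z: go to s0, push EZ → (s0, dddcdbb, EZ)
  read d, top E: go to s0, push DE → (s0, ddcdbb, DEZ)
  read d, top D: go to s1, push ε → (s1, dcdbb, EZ)
  read d, top E: go to s1, push CE → (s1, cdbb, CEZ)
  read c, top C: go to s0, push D → (s0, dbb, DEZ)
  read d, top D: go to s1, push ε → (s1, bb, EZ)
  read b, top E: go to s1, push ε → (s1, b, Z)
  read b, top Z: go to s0, push DZ → (s0, ε, DZ)
All input consumed; M is in state s0.

s0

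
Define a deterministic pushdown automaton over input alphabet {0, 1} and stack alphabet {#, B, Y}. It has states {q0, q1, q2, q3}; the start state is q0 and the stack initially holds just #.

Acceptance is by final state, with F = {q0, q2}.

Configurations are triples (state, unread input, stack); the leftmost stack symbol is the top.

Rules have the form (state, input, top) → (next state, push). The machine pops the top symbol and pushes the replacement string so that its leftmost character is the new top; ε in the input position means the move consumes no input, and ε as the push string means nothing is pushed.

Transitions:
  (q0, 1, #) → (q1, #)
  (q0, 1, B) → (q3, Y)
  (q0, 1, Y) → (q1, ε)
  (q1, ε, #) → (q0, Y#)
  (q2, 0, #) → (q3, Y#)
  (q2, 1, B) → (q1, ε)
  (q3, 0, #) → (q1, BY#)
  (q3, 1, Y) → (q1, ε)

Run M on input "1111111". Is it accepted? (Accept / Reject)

(q0, 1111111, #) ⊢ (q1, 111111, #) ⊢ (q0, 111111, Y#) ⊢ (q1, 11111, #) ⊢ (q0, 11111, Y#) ⊢ (q1, 1111, #) ⊢ (q0, 1111, Y#) ⊢ (q1, 111, #) ⊢ (q0, 111, Y#) ⊢ (q1, 11, #) ⊢ (q0, 11, Y#) ⊢ (q1, 1, #) ⊢ (q0, 1, Y#) ⊢ (q1, ε, #) ⊢ (q0, ε, Y#)
All input consumed; state q0 ∈ F.

Accept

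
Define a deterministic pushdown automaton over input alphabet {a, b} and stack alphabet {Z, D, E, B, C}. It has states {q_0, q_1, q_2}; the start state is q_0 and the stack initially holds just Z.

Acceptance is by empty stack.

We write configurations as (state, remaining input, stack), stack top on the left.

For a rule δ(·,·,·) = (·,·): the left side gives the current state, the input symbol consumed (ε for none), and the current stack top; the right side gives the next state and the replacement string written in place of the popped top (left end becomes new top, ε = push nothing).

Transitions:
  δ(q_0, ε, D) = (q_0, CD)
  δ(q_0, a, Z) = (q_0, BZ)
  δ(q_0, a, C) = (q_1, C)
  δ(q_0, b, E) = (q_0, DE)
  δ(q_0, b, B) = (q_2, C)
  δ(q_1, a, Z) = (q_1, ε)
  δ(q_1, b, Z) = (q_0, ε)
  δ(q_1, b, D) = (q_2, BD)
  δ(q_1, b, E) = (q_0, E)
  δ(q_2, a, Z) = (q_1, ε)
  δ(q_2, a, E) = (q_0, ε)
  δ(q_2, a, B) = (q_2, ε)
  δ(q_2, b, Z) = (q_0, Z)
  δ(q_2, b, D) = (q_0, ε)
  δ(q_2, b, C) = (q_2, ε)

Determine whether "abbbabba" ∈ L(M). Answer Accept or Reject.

Accept

(q_0, abbbabba, Z)
  read a, top Z: go to q_0, push BZ → (q_0, bbbabba, BZ)
  read b, top B: go to q_2, push C → (q_2, bbabba, CZ)
  read b, top C: go to q_2, push ε → (q_2, babba, Z)
  read b, top Z: go to q_0, push Z → (q_0, abba, Z)
  read a, top Z: go to q_0, push BZ → (q_0, bba, BZ)
  read b, top B: go to q_2, push C → (q_2, ba, CZ)
  read b, top C: go to q_2, push ε → (q_2, a, Z)
  read a, top Z: go to q_1, push ε → (q_1, ε, ε)
All input consumed and the stack is empty.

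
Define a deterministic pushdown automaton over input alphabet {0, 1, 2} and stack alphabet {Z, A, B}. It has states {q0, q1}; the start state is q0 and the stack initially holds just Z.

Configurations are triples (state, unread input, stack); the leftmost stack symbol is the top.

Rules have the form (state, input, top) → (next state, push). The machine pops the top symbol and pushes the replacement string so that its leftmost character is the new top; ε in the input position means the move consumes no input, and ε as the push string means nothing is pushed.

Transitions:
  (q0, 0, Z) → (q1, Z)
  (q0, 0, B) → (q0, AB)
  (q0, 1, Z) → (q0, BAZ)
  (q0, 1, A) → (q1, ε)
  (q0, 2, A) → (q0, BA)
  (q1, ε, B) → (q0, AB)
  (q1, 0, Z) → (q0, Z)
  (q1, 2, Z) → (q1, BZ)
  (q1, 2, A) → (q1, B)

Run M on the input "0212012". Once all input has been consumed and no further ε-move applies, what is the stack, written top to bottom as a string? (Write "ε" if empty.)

(q0, 0212012, Z)
  read 0, top Z: go to q1, push Z → (q1, 212012, Z)
  read 2, top Z: go to q1, push BZ → (q1, 12012, BZ)
  ε-move, top B: go to q0, push AB → (q0, 12012, ABZ)
  read 1, top A: go to q1, push ε → (q1, 2012, BZ)
  ε-move, top B: go to q0, push AB → (q0, 2012, ABZ)
  read 2, top A: go to q0, push BA → (q0, 012, BABZ)
  read 0, top B: go to q0, push AB → (q0, 12, ABABZ)
  read 1, top A: go to q1, push ε → (q1, 2, BABZ)
  ε-move, top B: go to q0, push AB → (q0, 2, ABABZ)
  read 2, top A: go to q0, push BA → (q0, ε, BABABZ)
All input consumed in state q0 with stack BABABZ.

BABABZ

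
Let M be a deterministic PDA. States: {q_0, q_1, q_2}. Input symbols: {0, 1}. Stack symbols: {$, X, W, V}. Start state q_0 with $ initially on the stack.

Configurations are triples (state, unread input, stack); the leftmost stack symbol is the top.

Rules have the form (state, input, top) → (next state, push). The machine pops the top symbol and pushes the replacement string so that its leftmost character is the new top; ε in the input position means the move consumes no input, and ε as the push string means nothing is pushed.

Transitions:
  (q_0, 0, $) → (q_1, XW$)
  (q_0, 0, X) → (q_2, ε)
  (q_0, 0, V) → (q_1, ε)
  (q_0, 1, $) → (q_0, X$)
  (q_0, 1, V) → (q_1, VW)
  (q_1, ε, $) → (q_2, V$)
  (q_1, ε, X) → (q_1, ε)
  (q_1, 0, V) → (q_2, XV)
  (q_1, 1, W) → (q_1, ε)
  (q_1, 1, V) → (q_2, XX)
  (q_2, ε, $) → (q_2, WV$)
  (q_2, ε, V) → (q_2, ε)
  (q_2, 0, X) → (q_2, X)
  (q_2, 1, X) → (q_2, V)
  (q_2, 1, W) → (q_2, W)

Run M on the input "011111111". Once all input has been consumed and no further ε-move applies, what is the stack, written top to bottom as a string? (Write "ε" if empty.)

WV$

(q_0, 011111111, $) ⊢ (q_1, 11111111, XW$) ⊢ (q_1, 11111111, W$) ⊢ (q_1, 1111111, $) ⊢ (q_2, 1111111, V$) ⊢ (q_2, 1111111, $) ⊢ (q_2, 1111111, WV$) ⊢ (q_2, 111111, WV$) ⊢ (q_2, 11111, WV$) ⊢ (q_2, 1111, WV$) ⊢ (q_2, 111, WV$) ⊢ (q_2, 11, WV$) ⊢ (q_2, 1, WV$) ⊢ (q_2, ε, WV$)
All input consumed in state q_2 with stack WV$.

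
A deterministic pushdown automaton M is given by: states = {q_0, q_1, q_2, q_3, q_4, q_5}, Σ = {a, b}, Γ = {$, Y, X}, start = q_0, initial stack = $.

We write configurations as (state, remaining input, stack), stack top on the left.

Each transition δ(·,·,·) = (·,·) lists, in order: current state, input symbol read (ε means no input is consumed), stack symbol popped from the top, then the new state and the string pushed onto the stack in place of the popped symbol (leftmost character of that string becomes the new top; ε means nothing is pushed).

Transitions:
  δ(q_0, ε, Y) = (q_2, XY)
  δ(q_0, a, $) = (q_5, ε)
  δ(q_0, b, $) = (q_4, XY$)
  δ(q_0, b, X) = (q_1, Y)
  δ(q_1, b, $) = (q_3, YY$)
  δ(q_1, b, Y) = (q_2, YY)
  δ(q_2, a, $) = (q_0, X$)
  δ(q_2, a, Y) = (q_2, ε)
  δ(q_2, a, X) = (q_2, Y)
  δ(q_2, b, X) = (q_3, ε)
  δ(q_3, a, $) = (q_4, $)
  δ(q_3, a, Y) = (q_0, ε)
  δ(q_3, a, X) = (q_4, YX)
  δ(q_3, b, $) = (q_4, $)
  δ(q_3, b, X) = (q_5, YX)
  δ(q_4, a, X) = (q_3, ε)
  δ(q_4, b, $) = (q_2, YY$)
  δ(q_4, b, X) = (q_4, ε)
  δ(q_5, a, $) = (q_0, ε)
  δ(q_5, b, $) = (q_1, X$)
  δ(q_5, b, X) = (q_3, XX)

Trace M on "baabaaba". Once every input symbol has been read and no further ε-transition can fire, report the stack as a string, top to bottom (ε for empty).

(q_0, baabaaba, $)
  read b, top $: go to q_4, push XY$ → (q_4, aabaaba, XY$)
  read a, top X: go to q_3, push ε → (q_3, abaaba, Y$)
  read a, top Y: go to q_0, push ε → (q_0, baaba, $)
  read b, top $: go to q_4, push XY$ → (q_4, aaba, XY$)
  read a, top X: go to q_3, push ε → (q_3, aba, Y$)
  read a, top Y: go to q_0, push ε → (q_0, ba, $)
  read b, top $: go to q_4, push XY$ → (q_4, a, XY$)
  read a, top X: go to q_3, push ε → (q_3, ε, Y$)
All input consumed in state q_3 with stack Y$.

Y$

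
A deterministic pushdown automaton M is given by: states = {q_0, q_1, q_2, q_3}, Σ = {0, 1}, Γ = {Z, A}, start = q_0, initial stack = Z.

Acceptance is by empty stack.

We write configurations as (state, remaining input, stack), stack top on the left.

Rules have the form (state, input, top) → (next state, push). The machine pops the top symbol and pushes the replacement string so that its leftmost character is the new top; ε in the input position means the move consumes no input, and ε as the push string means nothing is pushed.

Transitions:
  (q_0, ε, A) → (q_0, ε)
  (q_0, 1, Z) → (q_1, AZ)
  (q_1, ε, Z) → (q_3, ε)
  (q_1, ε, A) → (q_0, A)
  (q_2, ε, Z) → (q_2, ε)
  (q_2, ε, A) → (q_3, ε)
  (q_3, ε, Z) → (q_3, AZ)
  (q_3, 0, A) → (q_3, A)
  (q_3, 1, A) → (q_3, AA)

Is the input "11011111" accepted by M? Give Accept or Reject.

Reject

(q_0, 11011111, Z)
  read 1, top Z: go to q_1, push AZ → (q_1, 1011111, AZ)
  ε-move, top A: go to q_0, push A → (q_0, 1011111, AZ)
  ε-move, top A: go to q_0, push ε → (q_0, 1011111, Z)
  read 1, top Z: go to q_1, push AZ → (q_1, 011111, AZ)
  ε-move, top A: go to q_0, push A → (q_0, 011111, AZ)
  ε-move, top A: go to q_0, push ε → (q_0, 011111, Z)
No transition applies at (q_0, 011111, Z); input not fully consumed.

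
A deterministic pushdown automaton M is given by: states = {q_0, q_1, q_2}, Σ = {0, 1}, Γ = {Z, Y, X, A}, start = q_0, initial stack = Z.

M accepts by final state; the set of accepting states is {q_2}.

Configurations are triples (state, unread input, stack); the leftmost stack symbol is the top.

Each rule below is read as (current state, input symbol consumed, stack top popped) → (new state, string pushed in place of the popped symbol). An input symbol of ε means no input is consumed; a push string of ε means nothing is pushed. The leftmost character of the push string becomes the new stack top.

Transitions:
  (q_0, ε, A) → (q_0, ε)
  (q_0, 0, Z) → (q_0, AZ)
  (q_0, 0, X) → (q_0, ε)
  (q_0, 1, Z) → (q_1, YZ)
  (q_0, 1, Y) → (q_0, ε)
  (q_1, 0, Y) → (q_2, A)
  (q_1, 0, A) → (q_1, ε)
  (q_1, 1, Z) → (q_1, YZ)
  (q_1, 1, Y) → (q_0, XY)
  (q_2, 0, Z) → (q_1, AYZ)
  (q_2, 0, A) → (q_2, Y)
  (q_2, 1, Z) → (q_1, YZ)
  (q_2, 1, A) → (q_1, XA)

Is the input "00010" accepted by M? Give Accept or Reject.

Accept

(q_0, 00010, Z) ⊢ (q_0, 0010, AZ) ⊢ (q_0, 0010, Z) ⊢ (q_0, 010, AZ) ⊢ (q_0, 010, Z) ⊢ (q_0, 10, AZ) ⊢ (q_0, 10, Z) ⊢ (q_1, 0, YZ) ⊢ (q_2, ε, AZ)
All input consumed; state q_2 ∈ F.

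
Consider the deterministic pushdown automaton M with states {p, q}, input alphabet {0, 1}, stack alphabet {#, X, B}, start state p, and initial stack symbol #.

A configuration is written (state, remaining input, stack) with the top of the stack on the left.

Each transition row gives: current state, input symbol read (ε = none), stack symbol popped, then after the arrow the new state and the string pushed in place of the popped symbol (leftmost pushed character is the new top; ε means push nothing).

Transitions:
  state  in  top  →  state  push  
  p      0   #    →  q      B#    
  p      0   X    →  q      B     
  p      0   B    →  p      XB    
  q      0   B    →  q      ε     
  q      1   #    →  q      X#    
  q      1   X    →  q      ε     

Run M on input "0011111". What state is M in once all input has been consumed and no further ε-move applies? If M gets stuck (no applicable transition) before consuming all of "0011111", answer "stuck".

(p, 0011111, #) ⊢ (q, 011111, B#) ⊢ (q, 11111, #) ⊢ (q, 1111, X#) ⊢ (q, 111, #) ⊢ (q, 11, X#) ⊢ (q, 1, #) ⊢ (q, ε, X#)
All input consumed; M is in state q.

q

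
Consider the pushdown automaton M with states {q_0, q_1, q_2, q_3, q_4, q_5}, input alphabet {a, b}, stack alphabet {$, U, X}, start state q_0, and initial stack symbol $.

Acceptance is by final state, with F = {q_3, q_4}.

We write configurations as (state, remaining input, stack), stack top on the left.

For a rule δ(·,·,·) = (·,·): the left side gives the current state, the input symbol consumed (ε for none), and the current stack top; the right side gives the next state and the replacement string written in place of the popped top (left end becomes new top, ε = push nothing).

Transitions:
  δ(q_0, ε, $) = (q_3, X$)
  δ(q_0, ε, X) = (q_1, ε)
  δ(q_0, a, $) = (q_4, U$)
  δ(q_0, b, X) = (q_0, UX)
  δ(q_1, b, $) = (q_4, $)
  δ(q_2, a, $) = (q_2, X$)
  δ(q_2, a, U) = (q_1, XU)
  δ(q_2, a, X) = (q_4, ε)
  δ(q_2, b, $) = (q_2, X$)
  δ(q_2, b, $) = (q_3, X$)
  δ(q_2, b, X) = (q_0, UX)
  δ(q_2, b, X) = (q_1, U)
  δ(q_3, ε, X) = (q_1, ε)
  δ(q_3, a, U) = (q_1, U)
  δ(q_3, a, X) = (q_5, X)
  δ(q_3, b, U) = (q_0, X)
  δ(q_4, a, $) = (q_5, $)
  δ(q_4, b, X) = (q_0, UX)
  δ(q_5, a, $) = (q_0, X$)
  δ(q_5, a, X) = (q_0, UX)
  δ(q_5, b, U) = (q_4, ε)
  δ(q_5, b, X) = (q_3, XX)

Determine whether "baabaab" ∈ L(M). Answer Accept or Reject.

Accept

One accepting computation: (q_0, baabaab, $) ⊢ (q_3, baabaab, X$) ⊢ (q_1, baabaab, $) ⊢ (q_4, aabaab, $) ⊢ (q_5, abaab, $) ⊢ (q_0, baab, X$) ⊢ (q_1, baab, $) ⊢ (q_4, aab, $) ⊢ (q_5, ab, $) ⊢ (q_0, b, X$) ⊢ (q_1, b, $) ⊢ (q_4, ε, $)
All input consumed and state q_4 ∈ F.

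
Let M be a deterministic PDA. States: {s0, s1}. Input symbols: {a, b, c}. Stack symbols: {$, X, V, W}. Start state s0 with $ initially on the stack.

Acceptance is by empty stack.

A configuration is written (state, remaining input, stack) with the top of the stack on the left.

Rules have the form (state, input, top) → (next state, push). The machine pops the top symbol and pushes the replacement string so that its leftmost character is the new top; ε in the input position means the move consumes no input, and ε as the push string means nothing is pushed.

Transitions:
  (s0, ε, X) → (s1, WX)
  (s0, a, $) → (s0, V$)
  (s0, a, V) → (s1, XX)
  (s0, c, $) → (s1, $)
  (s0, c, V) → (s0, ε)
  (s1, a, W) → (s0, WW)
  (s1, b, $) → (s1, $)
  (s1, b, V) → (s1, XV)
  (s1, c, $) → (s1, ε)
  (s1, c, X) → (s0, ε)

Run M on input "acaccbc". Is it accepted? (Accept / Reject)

(s0, acaccbc, $) ⊢ (s0, caccbc, V$) ⊢ (s0, accbc, $) ⊢ (s0, ccbc, V$) ⊢ (s0, cbc, $) ⊢ (s1, bc, $) ⊢ (s1, c, $) ⊢ (s1, ε, ε)
All input consumed and the stack is empty.

Accept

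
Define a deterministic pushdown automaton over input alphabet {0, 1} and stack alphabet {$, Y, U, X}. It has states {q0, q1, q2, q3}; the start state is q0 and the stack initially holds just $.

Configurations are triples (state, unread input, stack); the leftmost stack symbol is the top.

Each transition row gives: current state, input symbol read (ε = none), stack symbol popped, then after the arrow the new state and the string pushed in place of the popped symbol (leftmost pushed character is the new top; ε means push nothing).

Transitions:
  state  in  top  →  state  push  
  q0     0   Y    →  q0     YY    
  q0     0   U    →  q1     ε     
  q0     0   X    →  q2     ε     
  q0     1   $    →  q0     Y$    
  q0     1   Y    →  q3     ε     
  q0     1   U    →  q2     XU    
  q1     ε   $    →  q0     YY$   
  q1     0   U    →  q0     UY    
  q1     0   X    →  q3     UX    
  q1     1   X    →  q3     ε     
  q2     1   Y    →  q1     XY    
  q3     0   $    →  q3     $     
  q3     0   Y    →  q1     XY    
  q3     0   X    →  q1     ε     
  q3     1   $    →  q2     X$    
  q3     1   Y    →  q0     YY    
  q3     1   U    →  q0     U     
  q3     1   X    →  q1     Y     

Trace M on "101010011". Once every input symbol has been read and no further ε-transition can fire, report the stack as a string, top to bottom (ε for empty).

XUXY$

(q0, 101010011, $) ⊢ (q0, 01010011, Y$) ⊢ (q0, 1010011, YY$) ⊢ (q3, 010011, Y$) ⊢ (q1, 10011, XY$) ⊢ (q3, 0011, Y$) ⊢ (q1, 011, XY$) ⊢ (q3, 11, UXY$) ⊢ (q0, 1, UXY$) ⊢ (q2, ε, XUXY$)
All input consumed in state q2 with stack XUXY$.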